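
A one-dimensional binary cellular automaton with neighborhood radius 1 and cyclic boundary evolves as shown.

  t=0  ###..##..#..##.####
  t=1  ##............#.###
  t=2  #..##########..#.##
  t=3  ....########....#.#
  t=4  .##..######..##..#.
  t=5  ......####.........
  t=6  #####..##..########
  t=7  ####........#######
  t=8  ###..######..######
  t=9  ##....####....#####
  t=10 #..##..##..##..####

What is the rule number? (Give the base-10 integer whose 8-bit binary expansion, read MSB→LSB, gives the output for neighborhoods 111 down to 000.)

161

  ###|#  b7=1 t=0,i=0
  ##.|.  b6=0 t=0,i=2
  #.#|#  b5=1 t=0,i=14
  #..|.  b4=0 t=0,i=3
  .##|.  b3=0 t=0,i=5
  .#.|.  b2=0 t=0,i=9
  ..#|.  b1=0 t=0,i=4
  ...|#  b0=1 t=1,i=3
  bits 10100001 = 161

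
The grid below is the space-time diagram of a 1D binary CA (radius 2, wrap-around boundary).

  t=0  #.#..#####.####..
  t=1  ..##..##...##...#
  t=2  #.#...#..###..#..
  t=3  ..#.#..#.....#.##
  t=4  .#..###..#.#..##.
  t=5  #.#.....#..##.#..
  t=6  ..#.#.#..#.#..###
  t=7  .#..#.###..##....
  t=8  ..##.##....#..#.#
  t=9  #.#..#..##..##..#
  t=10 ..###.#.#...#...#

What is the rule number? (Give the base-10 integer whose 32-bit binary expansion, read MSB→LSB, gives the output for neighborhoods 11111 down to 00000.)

2163706442

  #####|#  b31=1 t=0,i=7
  ####.|.  b30=0 t=0,i=8
  ###.#|.  b29=0 t=0,i=9
  ###..|.  b28=0 t=0,i=14
  ##.##|.  b27=0 t=0,i=10
  ##.#.|.  b26=0 t=5,i=13
  ##..#|.  b25=0 t=0,i=15
  ##...|.  b24=0 t=1,i=8
  #.###|#  b23=1 t=0,i=11
  #.##.|#  b22=1 t=3,i=15
  #.#.#|#  b21=1 t=6,i=4
  #.#..|#  b20=1 t=0,i=2
  #..##|.  b19=0 t=0,i=4
  #..#.|#  b18=1 t=0,i=16
  #...#|#  b17=1 t=1,i=9
  #....|#  b16=1 t=3,i=9
  .####|#  b15=1 t=0,i=6
  .###.|.  b14=0 t=2,i=10
  .##.#|.  b13=0 t=5,i=12
  .##..|.  b12=0 t=1,i=3
  .#.##|#  b11=1 t=3,i=14
  .#.#.|.  b10=0 t=0,i=1
  .#..#|#  b9=1 t=0,i=3
  .#...|.  b8=0 t=2,i=3
  ..###|.  b7=0 t=0,i=5
  ..##.|#  b6=1 t=1,i=2
  ..#.#|.  b5=0 t=0,i=0
  ..#..|.  b4=0 t=1,i=16
  ...##|#  b3=1 t=1,i=10
  ...#.|.  b2=0 t=1,i=15
  ....#|#  b1=1 t=3,i=11
  .....|.  b0=0 t=3,i=10
  bits 10000000111101111000101001001010 = 2163706442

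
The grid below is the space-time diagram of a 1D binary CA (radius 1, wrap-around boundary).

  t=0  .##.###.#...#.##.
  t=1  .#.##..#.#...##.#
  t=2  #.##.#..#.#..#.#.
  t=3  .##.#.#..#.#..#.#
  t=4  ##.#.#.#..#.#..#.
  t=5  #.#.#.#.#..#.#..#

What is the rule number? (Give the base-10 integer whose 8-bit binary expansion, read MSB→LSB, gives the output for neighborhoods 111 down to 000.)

  ###|.  b7=0 t=0,i=5
  ##.|.  b6=0 t=0,i=2
  #.#|#  b5=1 t=0,i=3
  #..|#  b4=1 t=0,i=9
  .##|#  b3=1 t=0,i=1
  .#.|.  b2=0 t=0,i=8
  ..#|.  b1=0 t=0,i=0
  ...|.  b0=0 t=0,i=10
  bits 00111000 = 56

56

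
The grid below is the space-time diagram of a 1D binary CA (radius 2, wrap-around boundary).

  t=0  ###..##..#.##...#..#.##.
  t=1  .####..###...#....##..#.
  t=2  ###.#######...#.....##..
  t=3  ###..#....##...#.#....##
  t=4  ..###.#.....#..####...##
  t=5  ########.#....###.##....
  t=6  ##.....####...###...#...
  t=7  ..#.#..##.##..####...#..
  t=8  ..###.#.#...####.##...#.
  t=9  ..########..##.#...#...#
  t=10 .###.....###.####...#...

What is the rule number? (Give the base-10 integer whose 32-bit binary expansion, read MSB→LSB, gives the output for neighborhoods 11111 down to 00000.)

  nb #####: next=.  (t=2,i=6, bit31=0)
  nb ####.: next=.  (t=1,i=3, bit30=0)
  nb ###.#: next=#  (t=2,i=2, bit29=1)
  nb ###..: next=#  (t=0,i=2, bit28=1)
  nb ##.##: next=.  (t=0,i=23, bit27=0)
  nb ##.#.: next=#  (t=4,i=5, bit26=1)
  nb ##..#: next=#  (t=0,i=3, bit25=1)
  nb ##...: next=#  (t=0,i=13, bit24=1)
  nb #.###: next=.  (t=0,i=0, bit23=0)
  nb #.##.: next=.  (t=0,i=11, bit22=0)
  nb #.#.#: next=#  (t=8,i=6, bit21=1)
  nb #.#..: next=#  (t=3,i=17, bit20=1)
  nb #..##: next=#  (t=0,i=4, bit19=1)
  nb #..#.: next=#  (t=0,i=8, bit18=1)
  nb #...#: next=.  (t=0,i=14, bit17=0)
  nb #....: next=.  (t=1,i=15, bit16=0)
  nb .####: next=#  (t=1,i=2, bit15=1)
  nb .###.: next=#  (t=0,i=1, bit14=1)
  nb .##.#: next=#  (t=0,i=22, bit13=1)
  nb .##..: next=.  (t=0,i=6, bit12=0)
  nb .#.##: next=.  (t=0,i=10, bit11=0)
  nb .#.#.: next=#  (t=3,i=16, bit10=1)
  nb .#..#: next=.  (t=0,i=17, bit9=0)
  nb .#...: next=#  (t=1,i=14, bit8=1)
  nb ..###: next=#  (t=1,i=1, bit7=1)
  nb ..##.: next=.  (t=0,i=5, bit6=0)
  nb ..#.#: next=#  (t=0,i=9, bit5=1)
  nb ..#..: next=.  (t=0,i=16, bit4=0)
  nb ...##: next=.  (t=1,i=17, bit3=0)
  nb ...#.: next=.  (t=0,i=15, bit2=0)
  nb ....#: next=.  (t=1,i=16, bit1=0)
  nb .....: next=#  (t=2,i=17, bit0=1)
  bits 00110111001111001110010110100001 = 926737825

926737825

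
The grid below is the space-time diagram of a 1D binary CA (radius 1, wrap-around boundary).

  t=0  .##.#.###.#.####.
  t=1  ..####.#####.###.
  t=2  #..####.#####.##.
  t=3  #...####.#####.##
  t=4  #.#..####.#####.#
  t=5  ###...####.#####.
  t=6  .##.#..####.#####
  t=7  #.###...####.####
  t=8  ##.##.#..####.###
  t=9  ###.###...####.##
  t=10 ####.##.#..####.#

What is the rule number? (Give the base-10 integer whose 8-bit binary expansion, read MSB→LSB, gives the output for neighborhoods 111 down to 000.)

  ###|#  b7=1 t=0,i=7
  ##.|#  b6=1 t=0,i=2
  #.#|#  b5=1 t=0,i=3
  #..|.  b4=0 t=0,i=16
  .##|.  b3=0 t=0,i=1
  .#.|#  b2=1 t=0,i=4
  ..#|.  b1=0 t=0,i=0
  ...|#  b0=1 t=1,i=0
  bits 11100101 = 229

229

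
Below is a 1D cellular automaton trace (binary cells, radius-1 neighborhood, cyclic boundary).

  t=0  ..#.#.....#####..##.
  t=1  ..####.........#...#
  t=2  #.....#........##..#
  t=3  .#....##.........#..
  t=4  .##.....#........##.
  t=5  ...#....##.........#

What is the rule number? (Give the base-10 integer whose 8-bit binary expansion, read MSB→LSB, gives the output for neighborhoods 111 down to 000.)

52

  nb ###: next=.  (t=0,i=11, bit7=0)
  nb ##.: next=.  (t=0,i=14, bit6=0)
  nb #.#: next=#  (t=0,i=3, bit5=1)
  nb #..: next=#  (t=0,i=5, bit4=1)
  nb .##: next=.  (t=0,i=10, bit3=0)
  nb .#.: next=#  (t=0,i=2, bit2=1)
  nb ..#: next=.  (t=0,i=1, bit1=0)
  nb ...: next=.  (t=0,i=0, bit0=0)
  bits 00110100 = 52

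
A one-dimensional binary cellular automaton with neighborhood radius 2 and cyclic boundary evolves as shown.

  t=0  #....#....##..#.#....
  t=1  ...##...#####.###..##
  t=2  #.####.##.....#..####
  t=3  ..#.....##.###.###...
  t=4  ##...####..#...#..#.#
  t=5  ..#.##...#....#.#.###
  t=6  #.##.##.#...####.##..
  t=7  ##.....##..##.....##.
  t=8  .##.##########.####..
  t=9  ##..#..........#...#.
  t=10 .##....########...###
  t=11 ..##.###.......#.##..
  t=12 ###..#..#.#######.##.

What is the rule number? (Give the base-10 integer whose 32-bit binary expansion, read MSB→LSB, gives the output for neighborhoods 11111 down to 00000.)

  nb #####: next=.  (t=1,i=10, bit31=0)
  nb ####.: next=.  (t=1,i=11, bit30=0)
  nb ###.#: next=.  (t=1,i=12, bit29=0)
  nb ###..: next=.  (t=1,i=16, bit28=0)
  nb ##.##: next=.  (t=1,i=13, bit27=0)
  nb ##.#.: next=#  (t=6,i=7, bit26=1)
  nb ##..#: next=#  (t=0,i=12, bit25=1)
  nb ##...: next=#  (t=1,i=0, bit24=1)
  nb #.###: next=#  (t=1,i=14, bit23=1)
  nb #.##.: next=.  (t=2,i=7, bit22=0)
  nb #.#.#: next=.  (t=5,i=16, bit21=0)
  nb #.#..: next=#  (t=0,i=16, bit20=1)
  nb #..##: next=#  (t=1,i=18, bit19=1)
  nb #..#.: next=.  (t=0,i=13, bit18=0)
  nb #...#: next=.  (t=1,i=1, bit17=0)
  nb #....: next=.  (t=0,i=2, bit16=0)
  nb .####: next=.  (t=1,i=9, bit15=0)
  nb .###.: next=.  (t=1,i=15, bit14=0)
  nb .##.#: next=.  (t=3,i=9, bit13=0)
  nb .##..: next=#  (t=0,i=11, bit12=1)
  nb .#.##: next=#  (t=4,i=19, bit11=1)
  nb .#.#.: next=#  (t=0,i=15, bit10=1)
  nb .#..#: next=#  (t=2,i=15, bit9=1)
  nb .#...: next=.  (t=0,i=1, bit8=0)
  nb ..###: next=#  (t=1,i=8, bit7=1)
  nb ..##.: next=#  (t=0,i=10, bit6=1)
  nb ..#.#: next=#  (t=0,i=14, bit5=1)
  nb ..#..: next=.  (t=0,i=0, bit4=0)
  nb ...##: next=#  (t=0,i=9, bit3=1)
  nb ...#.: next=#  (t=0,i=4, bit2=1)
  nb ....#: next=#  (t=0,i=3, bit1=1)
  nb .....: next=#  (t=2,i=11, bit0=1)
  bits 00000111100110000001111011101111 = 127409903

127409903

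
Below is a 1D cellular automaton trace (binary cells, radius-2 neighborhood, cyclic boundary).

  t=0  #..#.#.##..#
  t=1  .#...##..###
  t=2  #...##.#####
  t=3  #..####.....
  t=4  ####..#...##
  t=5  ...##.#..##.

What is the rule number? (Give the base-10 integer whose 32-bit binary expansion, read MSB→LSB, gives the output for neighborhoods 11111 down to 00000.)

  #####|.  b31=0 t=2,i=9
  ####.|.  b30=0 t=2,i=11
  ###.#|#  b29=1 t=1,i=11
  ###..|#  b28=1 t=2,i=0
  ##.##|#  b27=1 t=2,i=6
  ##.#.|#  b26=1 t=1,i=0
  ##..#|#  b25=1 t=0,i=1
  ##...|.  b24=0 t=2,i=1
  #.###|.  b23=0 t=2,i=7
  #.##.|.  b22=0 t=0,i=7
  #.#.#|#  b21=1 t=0,i=5
  #.#..|.  b20=0 t=1,i=1
  #..##|#  b19=1 t=0,i=10
  #..#.|.  b18=0 t=0,i=2
  #...#|.  b17=0 t=1,i=3
  #....|.  b16=0 t=3,i=8
  .####|.  b15=0 t=2,i=8
  .###.|#  b14=1 t=1,i=10
  .##.#|#  b13=1 t=2,i=5
  .##..|.  b12=0 t=0,i=0
  .#.##|#  b11=1 t=0,i=6
  .#.#.|.  b10=0 t=0,i=4
  .#..#|#  b9=1 t=3,i=1
  .#...|.  b8=0 t=1,i=2
  ..###|#  b7=1 t=1,i=9
  ..##.|#  b6=1 t=0,i=11
  ..#.#|.  b5=0 t=0,i=3
  ..#..|#  b4=1 t=3,i=0
  ...##|#  b3=1 t=1,i=4
  ...#.|#  b2=1 t=3,i=11
  ....#|#  b1=1 t=3,i=10
  .....|.  b0=0 t=3,i=9
  bits 00111110001010000110101011011110 = 1042836190

1042836190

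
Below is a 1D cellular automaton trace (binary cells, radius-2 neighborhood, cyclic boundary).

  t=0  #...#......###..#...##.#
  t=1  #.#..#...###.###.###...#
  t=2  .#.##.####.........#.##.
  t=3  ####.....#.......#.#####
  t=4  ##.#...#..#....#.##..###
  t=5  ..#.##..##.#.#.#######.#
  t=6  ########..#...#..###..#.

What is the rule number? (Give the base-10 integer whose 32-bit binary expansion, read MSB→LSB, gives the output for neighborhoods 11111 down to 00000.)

2521701290

  #####|#  b31=1 t=3,i=0
  ####.|.  b30=0 t=2,i=8
  ###.#|.  b29=0 t=1,i=11
  ###..|#  b28=1 t=0,i=13
  ##.##|.  b27=0 t=0,i=22
  ##.#.|#  b26=1 t=1,i=1
  ##..#|#  b25=1 t=0,i=14
  ##...|.  b24=0 t=0,i=1
  #.###|.  b23=0 t=1,i=13
  #.##.|#  b22=1 t=0,i=23
  #.#.#|.  b21=0 t=5,i=11
  #.#..|.  b20=0 t=1,i=2
  #..##|#  b19=1 t=4,i=20
  #..#.|#  b18=1 t=0,i=15
  #...#|#  b17=1 t=0,i=2
  #....|.  b16=0 t=0,i=6
  .####|.  b15=0 t=2,i=7
  .###.|.  b14=0 t=0,i=12
  .##.#|.  b13=0 t=0,i=21
  .##..|#  b12=1 t=0,i=0
  .#.##|#  b11=1 t=2,i=2
  .#.#.|.  b10=0 t=5,i=12
  .#..#|#  b9=1 t=1,i=3
  .#...|#  b8=1 t=0,i=5
  ..###|#  b7=1 t=0,i=11
  ..##.|.  b6=0 t=0,i=20
  ..#.#|#  b5=1 t=2,i=1
  ..#..|.  b4=0 t=0,i=4
  ...##|#  b3=1 t=0,i=10
  ...#.|.  b2=0 t=0,i=3
  ....#|#  b1=1 t=0,i=9
  .....|.  b0=0 t=0,i=7
  bits 10010110010011100001101110101010 = 2521701290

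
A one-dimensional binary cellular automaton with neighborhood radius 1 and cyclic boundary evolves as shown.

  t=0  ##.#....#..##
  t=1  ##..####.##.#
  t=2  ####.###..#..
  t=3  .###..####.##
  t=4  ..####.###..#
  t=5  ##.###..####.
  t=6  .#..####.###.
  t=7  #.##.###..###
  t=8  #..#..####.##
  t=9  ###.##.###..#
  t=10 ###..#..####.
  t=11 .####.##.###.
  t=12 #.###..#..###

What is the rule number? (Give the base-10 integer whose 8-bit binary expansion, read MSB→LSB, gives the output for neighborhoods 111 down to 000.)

  ### -> #   bit 7 = 1  t=0,i=0
  ##. -> #   bit 6 = 1  t=0,i=1
  #.# -> .   bit 5 = 0  t=0,i=2
  #.. -> #   bit 4 = 1  t=0,i=4
  .## -> .   bit 3 = 0  t=0,i=11
  .#. -> .   bit 2 = 0  t=0,i=3
  ..# -> #   bit 1 = 1  t=0,i=7
  ... -> #   bit 0 = 1  t=0,i=5
  bits 11010011 = 211

211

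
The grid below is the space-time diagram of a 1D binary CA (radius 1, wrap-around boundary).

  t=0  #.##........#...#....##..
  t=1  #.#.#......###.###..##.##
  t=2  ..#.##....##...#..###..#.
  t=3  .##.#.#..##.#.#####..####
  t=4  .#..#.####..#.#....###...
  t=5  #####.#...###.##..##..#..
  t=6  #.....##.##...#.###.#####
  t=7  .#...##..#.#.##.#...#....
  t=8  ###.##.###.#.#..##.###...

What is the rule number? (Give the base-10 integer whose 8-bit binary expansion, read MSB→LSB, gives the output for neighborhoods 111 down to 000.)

30

  ###|.  b7=0 t=1,i=12
  ##.|.  b6=0 t=0,i=3
  #.#|.  b5=0 t=0,i=1
  #..|#  b4=1 t=0,i=4
  .##|#  b3=1 t=0,i=2
  .#.|#  b2=1 t=0,i=0
  ..#|#  b1=1 t=0,i=11
  ...|.  b0=0 t=0,i=5
  bits 00011110 = 30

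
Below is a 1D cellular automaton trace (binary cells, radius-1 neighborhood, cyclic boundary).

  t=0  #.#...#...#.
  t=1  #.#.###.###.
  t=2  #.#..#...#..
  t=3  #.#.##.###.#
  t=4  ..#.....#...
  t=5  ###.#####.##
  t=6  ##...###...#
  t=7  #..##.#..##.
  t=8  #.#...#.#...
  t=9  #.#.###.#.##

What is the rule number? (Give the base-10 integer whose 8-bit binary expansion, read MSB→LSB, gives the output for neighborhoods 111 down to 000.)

  ### -> #   bit 7 = 1  t=1,i=5
  ##. -> .   bit 6 = 0  t=1,i=6
  #.# -> .   bit 5 = 0  t=0,i=1
  #.. -> .   bit 4 = 0  t=0,i=3
  .## -> .   bit 3 = 0  t=1,i=4
  .#. -> #   bit 2 = 1  t=0,i=0
  ..# -> #   bit 1 = 1  t=0,i=5
  ... -> #   bit 0 = 1  t=0,i=4
  bits 10000111 = 135

135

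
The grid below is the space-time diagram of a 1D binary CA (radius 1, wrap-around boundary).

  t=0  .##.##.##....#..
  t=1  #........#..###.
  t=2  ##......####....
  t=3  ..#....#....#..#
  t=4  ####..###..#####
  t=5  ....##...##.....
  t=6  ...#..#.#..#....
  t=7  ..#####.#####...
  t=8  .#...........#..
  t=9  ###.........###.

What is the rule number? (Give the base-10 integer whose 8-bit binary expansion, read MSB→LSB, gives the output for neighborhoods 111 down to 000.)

  ###|.  b7=0 t=1,i=13
  ##.|.  b6=0 t=0,i=2
  #.#|.  b5=0 t=0,i=3
  #..|#  b4=1 t=0,i=9
  .##|.  b3=0 t=0,i=1
  .#.|#  b2=1 t=0,i=13
  ..#|#  b1=1 t=0,i=0
  ...|.  b0=0 t=0,i=10
  bits 00010110 = 22

22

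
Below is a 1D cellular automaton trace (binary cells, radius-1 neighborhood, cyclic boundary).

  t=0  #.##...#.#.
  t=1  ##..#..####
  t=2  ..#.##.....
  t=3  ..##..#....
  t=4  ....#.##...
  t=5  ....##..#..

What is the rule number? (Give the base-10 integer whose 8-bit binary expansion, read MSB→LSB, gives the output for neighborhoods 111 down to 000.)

  ### -> .   bit 7 = 0  t=1,i=0
  ##. -> .   bit 6 = 0  t=0,i=3
  #.# -> #   bit 5 = 1  t=0,i=1
  #.. -> #   bit 4 = 1  t=0,i=4
  .## -> .   bit 3 = 0  t=0,i=2
  .#. -> #   bit 2 = 1  t=0,i=0
  ..# -> .   bit 1 = 0  t=0,i=6
  ... -> .   bit 0 = 0  t=0,i=5
  bits 00110100 = 52

52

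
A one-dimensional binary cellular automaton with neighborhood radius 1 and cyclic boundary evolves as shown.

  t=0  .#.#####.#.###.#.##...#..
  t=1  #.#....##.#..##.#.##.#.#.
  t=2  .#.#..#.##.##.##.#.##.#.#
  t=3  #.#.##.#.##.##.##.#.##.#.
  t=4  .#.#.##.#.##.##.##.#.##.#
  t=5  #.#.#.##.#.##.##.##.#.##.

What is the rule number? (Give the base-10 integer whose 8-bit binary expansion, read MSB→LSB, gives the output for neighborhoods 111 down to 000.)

  [7] ### => .  t=0,i=4
  [6] ##. => #  t=0,i=7
  [5] #.# => #  t=0,i=2
  [4] #.. => #  t=0,i=19
  [3] .## => .  t=0,i=3
  [2] .#. => .  t=0,i=1
  [1] ..# => #  t=0,i=0
  [0] ... => .  t=0,i=20
  bits 01110010 = 114

114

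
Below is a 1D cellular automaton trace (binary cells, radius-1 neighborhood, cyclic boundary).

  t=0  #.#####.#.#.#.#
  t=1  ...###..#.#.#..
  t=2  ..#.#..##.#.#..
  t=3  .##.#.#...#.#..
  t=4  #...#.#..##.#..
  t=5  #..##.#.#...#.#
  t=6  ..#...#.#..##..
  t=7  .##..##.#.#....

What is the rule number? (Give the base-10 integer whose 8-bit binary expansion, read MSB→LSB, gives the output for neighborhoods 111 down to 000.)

  [7] ### => #  t=0,i=3
  [6] ##. => .  t=0,i=0
  [5] #.# => .  t=0,i=1
  [4] #.. => .  t=1,i=6
  [3] .## => .  t=0,i=2
  [2] .#. => #  t=0,i=8
  [1] ..# => #  t=1,i=2
  [0] ... => .  t=1,i=0
  bits 10000110 = 134

134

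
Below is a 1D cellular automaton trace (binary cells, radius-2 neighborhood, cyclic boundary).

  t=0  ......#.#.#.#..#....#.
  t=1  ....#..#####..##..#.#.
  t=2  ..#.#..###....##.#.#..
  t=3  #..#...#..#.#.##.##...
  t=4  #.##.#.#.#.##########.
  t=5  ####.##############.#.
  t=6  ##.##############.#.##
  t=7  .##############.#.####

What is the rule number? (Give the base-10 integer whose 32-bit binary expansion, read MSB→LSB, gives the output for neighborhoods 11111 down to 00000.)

  nb #####: next=#  (t=1,i=9, bit31=1)
  nb ####.: next=.  (t=1,i=10, bit30=0)
  nb ###.#: next=#  (t=4,i=20, bit29=1)
  nb ###..: next=.  (t=1,i=11, bit28=0)
  nb ##.##: next=#  (t=3,i=16, bit27=1)
  nb ##.#.: next=.  (t=2,i=16, bit26=0)
  nb ##..#: next=.  (t=1,i=12, bit25=0)
  nb ##...: next=#  (t=2,i=10, bit24=1)
  nb #.###: next=#  (t=4,i=11, bit23=1)
  nb #.##.: next=#  (t=3,i=14, bit22=1)
  nb #.#.#: next=#  (t=0,i=8, bit21=1)
  nb #.#..: next=.  (t=0,i=12, bit20=0)
  nb #..##: next=.  (t=1,i=6, bit19=0)
  nb #..#.: next=#  (t=0,i=14, bit18=1)
  nb #...#: next=#  (t=3,i=5, bit17=1)
  nb #....: next=.  (t=0,i=0, bit16=0)
  nb .####: next=#  (t=1,i=8, bit15=1)
  nb .###.: next=.  (t=2,i=8, bit14=0)
  nb .##.#: next=#  (t=2,i=15, bit13=1)
  nb .##..: next=#  (t=1,i=15, bit12=1)
  nb .#.##: next=#  (t=3,i=13, bit11=1)
  nb .#.#.: next=#  (t=0,i=7, bit10=1)
  nb .#..#: next=.  (t=0,i=13, bit9=0)
  nb .#...: next=.  (t=0,i=16, bit8=0)
  nb ..###: next=#  (t=1,i=7, bit7=1)
  nb ..##.: next=#  (t=1,i=14, bit6=1)
  nb ..#.#: next=.  (t=0,i=6, bit5=0)
  nb ..#..: next=#  (t=0,i=15, bit4=1)
  nb ...##: next=.  (t=2,i=13, bit3=0)
  nb ...#.: next=.  (t=0,i=5, bit2=0)
  nb ....#: next=#  (t=0,i=4, bit1=1)
  nb .....: next=.  (t=0,i=1, bit0=0)
  bits 10101001111001101011110011010010 = 2850471122

2850471122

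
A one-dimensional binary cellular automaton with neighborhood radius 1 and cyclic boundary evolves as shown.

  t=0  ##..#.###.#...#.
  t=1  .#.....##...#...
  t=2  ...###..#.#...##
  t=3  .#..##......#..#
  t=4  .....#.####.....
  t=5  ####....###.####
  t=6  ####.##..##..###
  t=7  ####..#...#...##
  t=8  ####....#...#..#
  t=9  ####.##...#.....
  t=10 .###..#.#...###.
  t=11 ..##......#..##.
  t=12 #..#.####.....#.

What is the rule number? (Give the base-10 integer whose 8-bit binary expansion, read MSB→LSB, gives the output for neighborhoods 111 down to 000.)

193

  [7] ### => #  t=0,i=7
  [6] ##. => #  t=0,i=1
  [5] #.# => .  t=0,i=5
  [4] #.. => .  t=0,i=2
  [3] .## => .  t=0,i=0
  [2] .#. => .  t=0,i=4
  [1] ..# => .  t=0,i=3
  [0] ... => #  t=0,i=12
  bits 11000001 = 193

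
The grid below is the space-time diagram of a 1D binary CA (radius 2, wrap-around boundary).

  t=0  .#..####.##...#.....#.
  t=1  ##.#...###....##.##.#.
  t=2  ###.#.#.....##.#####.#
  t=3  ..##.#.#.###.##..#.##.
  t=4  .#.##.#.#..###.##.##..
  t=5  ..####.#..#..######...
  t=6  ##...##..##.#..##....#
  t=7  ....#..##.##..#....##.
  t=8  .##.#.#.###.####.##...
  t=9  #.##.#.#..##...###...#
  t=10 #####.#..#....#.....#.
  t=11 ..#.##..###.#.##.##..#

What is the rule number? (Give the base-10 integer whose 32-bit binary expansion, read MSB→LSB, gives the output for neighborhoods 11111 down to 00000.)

2924227867

  nb #####: next=#  (t=2,i=17, bit31=1)
  nb ####.: next=.  (t=0,i=6, bit30=0)
  nb ###.#: next=#  (t=0,i=7, bit29=1)
  nb ###..: next=.  (t=1,i=9, bit28=0)
  nb ##.##: next=#  (t=0,i=8, bit27=1)
  nb ##.#.: next=#  (t=1,i=2, bit26=1)
  nb ##..#: next=#  (t=3,i=15, bit25=1)
  nb ##...: next=.  (t=0,i=11, bit24=0)
  nb #.###: next=.  (t=2,i=15, bit23=0)
  nb #.##.: next=#  (t=0,i=9, bit22=1)
  nb #.#.#: next=.  (t=1,i=20, bit21=0)
  nb #.#..: next=.  (t=1,i=3, bit20=0)
  nb #..##: next=#  (t=0,i=3, bit19=1)
  nb #..#.: next=#  (t=0,i=0, bit18=1)
  nb #...#: next=.  (t=0,i=12, bit17=0)
  nb #....: next=.  (t=0,i=16, bit16=0)
  nb .####: next=.  (t=0,i=5, bit15=0)
  nb .###.: next=.  (t=1,i=8, bit14=0)
  nb .##.#: next=#  (t=1,i=1, bit13=1)
  nb .##..: next=.  (t=0,i=10, bit12=0)
  nb .#.##: next=#  (t=1,i=21, bit11=1)
  nb .#.#.: next=#  (t=2,i=5, bit10=1)
  nb .#..#: next=.  (t=0,i=2, bit9=0)
  nb .#...: next=#  (t=0,i=15, bit8=1)
  nb ..###: next=.  (t=0,i=4, bit7=0)
  nb ..##.: next=.  (t=1,i=14, bit6=0)
  nb ..#.#: next=.  (t=3,i=17, bit5=0)
  nb ..#..: next=#  (t=0,i=1, bit4=1)
  nb ...##: next=#  (t=1,i=6, bit3=1)
  nb ...#.: next=.  (t=0,i=13, bit2=0)
  nb ....#: next=#  (t=0,i=18, bit1=1)
  nb .....: next=#  (t=0,i=17, bit0=1)
  bits 10101110010011000010110100011011 = 2924227867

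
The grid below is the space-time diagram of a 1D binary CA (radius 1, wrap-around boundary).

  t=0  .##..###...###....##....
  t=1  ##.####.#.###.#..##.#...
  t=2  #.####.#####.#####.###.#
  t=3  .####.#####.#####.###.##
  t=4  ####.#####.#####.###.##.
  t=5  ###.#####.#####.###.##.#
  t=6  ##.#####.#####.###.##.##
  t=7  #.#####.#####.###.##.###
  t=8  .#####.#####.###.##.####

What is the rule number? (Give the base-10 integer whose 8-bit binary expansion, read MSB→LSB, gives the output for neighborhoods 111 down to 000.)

190

  [7] ### => #  t=0,i=6
  [6] ##. => .  t=0,i=2
  [5] #.# => #  t=1,i=2
  [4] #.. => #  t=0,i=3
  [3] .## => #  t=0,i=1
  [2] .#. => #  t=1,i=8
  [1] ..# => #  t=0,i=0
  [0] ... => .  t=0,i=9
  bits 10111110 = 190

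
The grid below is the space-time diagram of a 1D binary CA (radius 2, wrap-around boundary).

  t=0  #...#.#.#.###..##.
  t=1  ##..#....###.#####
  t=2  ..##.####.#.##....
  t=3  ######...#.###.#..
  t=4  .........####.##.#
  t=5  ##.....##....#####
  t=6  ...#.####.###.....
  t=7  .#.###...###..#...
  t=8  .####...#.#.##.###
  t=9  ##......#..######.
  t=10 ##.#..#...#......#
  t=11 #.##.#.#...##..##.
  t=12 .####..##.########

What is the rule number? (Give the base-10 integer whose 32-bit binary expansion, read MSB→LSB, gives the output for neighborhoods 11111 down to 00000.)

249395562

  nb #####: next=.  (t=1,i=15, bit31=0)
  nb ####.: next=.  (t=1,i=0, bit30=0)
  nb ###.#: next=.  (t=1,i=11, bit29=0)
  nb ###..: next=.  (t=0,i=12, bit28=0)
  nb ##.##: next=#  (t=1,i=12, bit27=1)
  nb ##.#.: next=#  (t=0,i=17, bit26=1)
  nb ##..#: next=#  (t=0,i=13, bit25=1)
  nb ##...: next=.  (t=2,i=14, bit24=0)
  nb #.###: next=#  (t=0,i=10, bit23=1)
  nb #.##.: next=#  (t=2,i=12, bit22=1)
  nb #.#.#: next=.  (t=0,i=6, bit21=0)
  nb #.#..: next=#  (t=0,i=0, bit20=1)
  nb #..##: next=#  (t=0,i=14, bit19=1)
  nb #..#.: next=#  (t=1,i=3, bit18=1)
  nb #...#: next=.  (t=0,i=2, bit17=0)
  nb #....: next=#  (t=1,i=6, bit16=1)
  nb .####: next=.  (t=1,i=14, bit15=0)
  nb .###.: next=#  (t=0,i=11, bit14=1)
  nb .##.#: next=#  (t=0,i=16, bit13=1)
  nb .##..: next=#  (t=2,i=13, bit12=1)
  nb .#.##: next=#  (t=0,i=9, bit11=1)
  nb .#.#.: next=.  (t=0,i=5, bit10=0)
  nb .#..#: next=.  (t=3,i=16, bit9=0)
  nb .#...: next=#  (t=0,i=1, bit8=1)
  nb ..###: next=.  (t=1,i=9, bit7=0)
  nb ..##.: next=#  (t=0,i=15, bit6=1)
  nb ..#.#: next=#  (t=0,i=4, bit5=1)
  nb ..#..: next=.  (t=1,i=4, bit4=0)
  nb ...##: next=#  (t=1,i=8, bit3=1)
  nb ...#.: next=.  (t=0,i=3, bit2=0)
  nb ....#: next=#  (t=1,i=7, bit1=1)
  nb .....: next=.  (t=2,i=16, bit0=0)
  bits 00001110110111010111100101101010 = 249395562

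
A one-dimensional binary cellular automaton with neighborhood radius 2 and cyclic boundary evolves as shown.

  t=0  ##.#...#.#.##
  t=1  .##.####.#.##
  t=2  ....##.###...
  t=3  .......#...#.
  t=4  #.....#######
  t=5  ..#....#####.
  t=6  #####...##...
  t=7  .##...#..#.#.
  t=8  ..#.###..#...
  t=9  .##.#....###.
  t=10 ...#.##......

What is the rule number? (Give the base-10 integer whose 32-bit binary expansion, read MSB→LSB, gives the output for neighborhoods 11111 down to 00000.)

2762182964

  #####|#  b31=1 t=4,i=8
  ####.|.  b30=0 t=0,i=0
  ###.#|#  b29=1 t=0,i=1
  ###..|.  b28=0 t=2,i=9
  ##.##|.  b27=0 t=1,i=0
  ##.#.|#  b26=1 t=0,i=2
  ##..#|.  b25=0 t=8,i=7
  ##...|.  b24=0 t=2,i=10
  #.###|#  b23=1 t=0,i=11
  #.##.|.  b22=0 t=1,i=1
  #.#.#|#  b21=1 t=0,i=9
  #.#..|.  b20=0 t=0,i=3
  #..##|.  b19=0 t=7,i=0
  #..#.|.  b18=0 t=7,i=8
  #...#|#  b17=1 t=0,i=5
  #....|#  b16=1 t=2,i=11
  .####|#  b15=1 t=0,i=12
  .###.|.  b14=0 t=2,i=8
  .##.#|.  b13=0 t=1,i=2
  .##..|#  b12=1 t=6,i=9
  .#.##|.  b11=0 t=0,i=10
  .#.#.|.  b10=0 t=0,i=8
  .#..#|.  b9=0 t=7,i=7
  .#...|#  b8=1 t=0,i=4
  ..###|.  b7=0 t=4,i=6
  ..##.|.  b6=0 t=2,i=4
  ..#.#|#  b5=1 t=0,i=7
  ..#..|#  b4=1 t=3,i=7
  ...##|.  b3=0 t=2,i=3
  ...#.|#  b2=1 t=0,i=6
  ....#|.  b1=0 t=2,i=2
  .....|.  b0=0 t=2,i=0
  bits 10100100101000111001000100110100 = 2762182964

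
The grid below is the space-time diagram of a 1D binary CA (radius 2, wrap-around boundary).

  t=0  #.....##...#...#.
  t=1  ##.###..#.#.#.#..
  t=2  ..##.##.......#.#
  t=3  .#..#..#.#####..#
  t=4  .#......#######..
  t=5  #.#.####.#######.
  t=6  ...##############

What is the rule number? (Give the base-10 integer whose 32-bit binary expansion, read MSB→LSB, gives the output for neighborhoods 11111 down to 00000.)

4288186639

  nb #####: next=#  (t=3,i=11, bit31=1)
  nb ####.: next=#  (t=3,i=12, bit30=1)
  nb ###.#: next=#  (t=5,i=7, bit29=1)
  nb ###..: next=#  (t=1,i=5, bit28=1)
  nb ##.##: next=#  (t=1,i=2, bit27=1)
  nb ##.#.: next=#  (t=5,i=16, bit26=1)
  nb ##..#: next=#  (t=1,i=6, bit25=1)
  nb ##...: next=#  (t=0,i=8, bit24=1)
  nb #.###: next=#  (t=1,i=3, bit23=1)
  nb #.##.: next=.  (t=2,i=5, bit22=0)
  nb #.#.#: next=.  (t=1,i=10, bit21=0)
  nb #.#..: next=#  (t=0,i=0, bit20=1)
  nb #..##: next=#  (t=1,i=16, bit19=1)
  nb #..#.: next=.  (t=1,i=7, bit18=0)
  nb #...#: next=.  (t=0,i=9, bit17=0)
  nb #....: next=.  (t=0,i=2, bit16=0)
  nb .####: next=#  (t=3,i=10, bit15=1)
  nb .###.: next=.  (t=1,i=4, bit14=0)
  nb .##.#: next=.  (t=1,i=1, bit13=0)
  nb .##..: next=.  (t=0,i=7, bit12=0)
  nb .#.##: next=#  (t=3,i=8, bit11=1)
  nb .#.#.: next=.  (t=0,i=16, bit10=0)
  nb .#..#: next=.  (t=1,i=15, bit9=0)
  nb .#...: next=#  (t=0,i=1, bit8=1)
  nb ..###: next=.  (t=4,i=8, bit7=0)
  nb ..##.: next=.  (t=0,i=6, bit6=0)
  nb ..#.#: next=.  (t=0,i=15, bit5=0)
  nb ..#..: next=.  (t=0,i=11, bit4=0)
  nb ...##: next=#  (t=0,i=5, bit3=1)
  nb ...#.: next=#  (t=0,i=10, bit2=1)
  nb ....#: next=#  (t=0,i=4, bit1=1)
  nb .....: next=#  (t=0,i=3, bit0=1)
  bits 11111111100110001000100100001111 = 4288186639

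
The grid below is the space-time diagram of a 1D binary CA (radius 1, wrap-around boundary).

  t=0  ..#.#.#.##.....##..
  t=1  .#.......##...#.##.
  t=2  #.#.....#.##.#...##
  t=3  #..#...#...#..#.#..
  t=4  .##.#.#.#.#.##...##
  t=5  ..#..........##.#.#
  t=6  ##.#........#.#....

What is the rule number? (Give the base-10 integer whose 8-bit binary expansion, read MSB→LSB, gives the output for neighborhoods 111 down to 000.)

  nb ###: next=.  (t=2,i=18, bit7=0)
  nb ##.: next=#  (t=0,i=9, bit6=1)
  nb #.#: next=.  (t=0,i=3, bit5=0)
  nb #..: next=#  (t=0,i=10, bit4=1)
  nb .##: next=.  (t=0,i=8, bit3=0)
  nb .#.: next=.  (t=0,i=2, bit2=0)
  nb ..#: next=#  (t=0,i=1, bit1=1)
  nb ...: next=.  (t=0,i=0, bit0=0)
  bits 01010010 = 82

82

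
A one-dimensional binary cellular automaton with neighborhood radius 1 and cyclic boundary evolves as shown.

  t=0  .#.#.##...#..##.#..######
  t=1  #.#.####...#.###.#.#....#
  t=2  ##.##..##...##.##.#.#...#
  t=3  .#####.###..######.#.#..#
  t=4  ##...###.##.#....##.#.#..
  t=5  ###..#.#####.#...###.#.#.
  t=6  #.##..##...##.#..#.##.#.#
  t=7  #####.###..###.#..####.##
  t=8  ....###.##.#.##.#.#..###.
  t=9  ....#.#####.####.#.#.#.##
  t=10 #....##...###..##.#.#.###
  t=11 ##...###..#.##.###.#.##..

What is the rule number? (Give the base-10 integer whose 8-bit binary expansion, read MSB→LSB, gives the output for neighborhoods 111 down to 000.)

  ### -> .   bit 7 = 0  t=0,i=20
  ##. -> #   bit 6 = 1  t=0,i=6
  #.# -> #   bit 5 = 1  t=0,i=0
  #.. -> #   bit 4 = 1  t=0,i=7
  .## -> #   bit 3 = 1  t=0,i=5
  .#. -> .   bit 2 = 0  t=0,i=1
  ..# -> .   bit 1 = 0  t=0,i=9
  ... -> .   bit 0 = 0  t=0,i=8
  bits 01111000 = 120

120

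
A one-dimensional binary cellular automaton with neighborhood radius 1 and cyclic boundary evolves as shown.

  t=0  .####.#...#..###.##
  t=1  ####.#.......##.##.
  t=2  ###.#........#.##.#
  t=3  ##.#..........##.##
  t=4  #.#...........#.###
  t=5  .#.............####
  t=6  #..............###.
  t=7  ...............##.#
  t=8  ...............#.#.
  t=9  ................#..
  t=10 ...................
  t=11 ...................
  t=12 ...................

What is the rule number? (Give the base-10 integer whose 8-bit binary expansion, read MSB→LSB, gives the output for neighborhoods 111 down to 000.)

  [7] ### => #  t=0,i=2
  [6] ##. => .  t=0,i=4
  [5] #.# => #  t=0,i=0
  [4] #.. => .  t=0,i=7
  [3] .## => #  t=0,i=1
  [2] .#. => .  t=0,i=6
  [1] ..# => .  t=0,i=9
  [0] ... => .  t=0,i=8
  bits 10101000 = 168

168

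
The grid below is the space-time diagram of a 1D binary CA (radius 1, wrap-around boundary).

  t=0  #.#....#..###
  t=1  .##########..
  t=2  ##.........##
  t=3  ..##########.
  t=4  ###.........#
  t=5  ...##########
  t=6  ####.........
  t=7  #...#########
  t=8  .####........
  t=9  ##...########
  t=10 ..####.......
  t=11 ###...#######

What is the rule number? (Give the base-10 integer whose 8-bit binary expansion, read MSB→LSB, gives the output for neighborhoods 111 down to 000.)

63

  [7] ### => .  t=0,i=11
  [6] ##. => .  t=0,i=0
  [5] #.# => #  t=0,i=1
  [4] #.. => #  t=0,i=3
  [3] .## => #  t=0,i=10
  [2] .#. => #  t=0,i=2
  [1] ..# => #  t=0,i=6
  [0] ... => #  t=0,i=4
  bits 00111111 = 63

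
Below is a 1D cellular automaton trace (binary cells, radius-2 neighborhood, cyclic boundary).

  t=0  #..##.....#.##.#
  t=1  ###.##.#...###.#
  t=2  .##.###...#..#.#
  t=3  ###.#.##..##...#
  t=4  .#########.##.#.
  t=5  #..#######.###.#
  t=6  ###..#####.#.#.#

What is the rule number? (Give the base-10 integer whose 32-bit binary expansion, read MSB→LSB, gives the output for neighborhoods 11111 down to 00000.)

4159191577

  #####|#  b31=1 t=4,i=3
  ####.|#  b30=1 t=1,i=1
  ###.#|#  b29=1 t=1,i=2
  ###..|#  b28=1 t=2,i=6
  ##.##|.  b27=0 t=0,i=14
  ##.#.|#  b26=1 t=1,i=6
  ##..#|#  b25=1 t=0,i=1
  ##...|#  b24=1 t=0,i=5
  #.###|#  b23=1 t=1,i=15
  #.##.|#  b22=1 t=0,i=12
  #.#.#|#  b21=1 t=2,i=15
  #.#..|.  b20=0 t=1,i=7
  #..##|#  b19=1 t=0,i=2
  #..#.|.  b18=0 t=2,i=12
  #...#|.  b17=0 t=1,i=9
  #....|.  b16=0 t=0,i=6
  .####|.  b15=0 t=1,i=0
  .###.|.  b14=0 t=1,i=12
  .##.#|#  b13=1 t=0,i=13
  .##..|#  b12=1 t=0,i=0
  .#.##|#  b11=1 t=0,i=11
  .#.#.|.  b10=0 t=2,i=14
  .#..#|#  b9=1 t=2,i=11
  .#...|.  b8=0 t=1,i=8
  ..###|.  b7=0 t=1,i=11
  ..##.|.  b6=0 t=0,i=3
  ..#.#|.  b5=0 t=0,i=10
  ..#..|#  b4=1 t=2,i=10
  ...##|#  b3=1 t=1,i=10
  ...#.|.  b2=0 t=0,i=9
  ....#|.  b1=0 t=0,i=8
  .....|#  b0=1 t=0,i=7
  bits 11110111111010000011101000011001 = 4159191577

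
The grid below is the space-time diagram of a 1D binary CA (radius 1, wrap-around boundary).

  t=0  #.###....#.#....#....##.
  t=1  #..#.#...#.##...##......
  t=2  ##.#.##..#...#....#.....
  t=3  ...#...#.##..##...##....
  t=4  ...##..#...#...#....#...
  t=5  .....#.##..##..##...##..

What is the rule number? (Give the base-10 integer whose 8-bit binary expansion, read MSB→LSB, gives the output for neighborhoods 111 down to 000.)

  ### -> #   bit 7 = 1  t=0,i=3
  ##. -> .   bit 6 = 0  t=0,i=4
  #.# -> .   bit 5 = 0  t=0,i=1
  #.. -> #   bit 4 = 1  t=0,i=5
  .## -> .   bit 3 = 0  t=0,i=2
  .#. -> #   bit 2 = 1  t=0,i=0
  ..# -> .   bit 1 = 0  t=0,i=8
  ... -> .   bit 0 = 0  t=0,i=6
  bits 10010100 = 148

148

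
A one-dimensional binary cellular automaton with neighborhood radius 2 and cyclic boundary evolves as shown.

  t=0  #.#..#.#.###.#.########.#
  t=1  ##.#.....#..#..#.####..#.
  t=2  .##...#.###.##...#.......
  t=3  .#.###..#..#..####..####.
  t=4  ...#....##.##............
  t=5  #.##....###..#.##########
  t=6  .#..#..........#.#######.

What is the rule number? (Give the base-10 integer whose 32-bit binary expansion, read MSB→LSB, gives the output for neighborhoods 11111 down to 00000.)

2374115925

  nb #####: next=#  (t=0,i=17, bit31=1)
  nb ####.: next=.  (t=0,i=21, bit30=0)
  nb ###.#: next=.  (t=0,i=11, bit29=0)
  nb ###..: next=.  (t=1,i=20, bit28=0)
  nb ##.##: next=#  (t=0,i=23, bit27=1)
  nb ##.#.: next=#  (t=0,i=1, bit26=1)
  nb ##..#: next=.  (t=1,i=21, bit25=0)
  nb ##...: next=#  (t=2,i=3, bit24=1)
  nb #.###: next=#  (t=0,i=9, bit23=1)
  nb #.##.: next=.  (t=0,i=24, bit22=0)
  nb #.#.#: next=.  (t=0,i=7, bit21=0)
  nb #.#..: next=.  (t=0,i=2, bit20=0)
  nb #..##: next=.  (t=3,i=13, bit19=0)
  nb #..#.: next=.  (t=0,i=4, bit18=0)
  nb #...#: next=#  (t=2,i=4, bit17=1)
  nb #....: next=.  (t=1,i=5, bit16=0)
  nb .####: next=.  (t=0,i=16, bit15=0)
  nb .###.: next=.  (t=0,i=10, bit14=0)
  nb .##.#: next=#  (t=0,i=0, bit13=1)
  nb .##..: next=.  (t=2,i=2, bit12=0)
  nb .#.##: next=.  (t=0,i=8, bit11=0)
  nb .#.#.: next=.  (t=0,i=6, bit10=0)
  nb .#..#: next=#  (t=0,i=3, bit9=1)
  nb .#...: next=.  (t=1,i=4, bit8=0)
  nb ..###: next=.  (t=3,i=14, bit7=0)
  nb ..##.: next=#  (t=2,i=1, bit6=1)
  nb ..#.#: next=.  (t=0,i=5, bit5=0)
  nb ..#..: next=#  (t=1,i=9, bit4=1)
  nb ...##: next=.  (t=2,i=0, bit3=0)
  nb ...#.: next=#  (t=1,i=8, bit2=1)
  nb ....#: next=.  (t=1,i=7, bit1=0)
  nb .....: next=#  (t=1,i=6, bit0=1)
  bits 10001101100000100010001001010101 = 2374115925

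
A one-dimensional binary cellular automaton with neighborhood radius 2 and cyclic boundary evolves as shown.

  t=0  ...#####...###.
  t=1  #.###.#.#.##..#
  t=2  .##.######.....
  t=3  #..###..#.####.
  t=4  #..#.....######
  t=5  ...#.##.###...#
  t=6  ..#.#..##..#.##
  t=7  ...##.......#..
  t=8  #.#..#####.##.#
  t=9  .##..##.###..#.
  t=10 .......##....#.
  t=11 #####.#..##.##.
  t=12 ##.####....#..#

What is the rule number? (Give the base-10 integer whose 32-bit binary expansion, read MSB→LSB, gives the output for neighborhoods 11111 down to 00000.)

  #####|.  b31=0 t=0,i=5
  ####.|#  b30=1 t=0,i=6
  ###.#|#  b29=1 t=1,i=4
  ###..|.  b28=0 t=0,i=7
  ##.##|#  b27=1 t=1,i=1
  ##.#.|#  b26=1 t=1,i=5
  ##..#|.  b25=0 t=1,i=12
  ##...|#  b24=1 t=0,i=8
  #.###|#  b23=1 t=1,i=2
  #.##.|.  b22=0 t=1,i=10
  #.#.#|#  b21=1 t=1,i=6
  #.#..|#  b20=1 t=3,i=0
  #..##|.  b19=0 t=1,i=13
  #..#.|.  b18=0 t=3,i=7
  #...#|.  b17=0 t=0,i=9
  #....|#  b16=1 t=0,i=0
  .####|#  b15=1 t=0,i=4
  .###.|.  b14=0 t=0,i=12
  .##.#|.  b13=0 t=1,i=0
  .##..|.  b12=0 t=1,i=11
  .#.##|#  b11=1 t=1,i=9
  .#.#.|#  b10=1 t=1,i=7
  .#..#|.  b9=0 t=3,i=1
  .#...|.  b8=0 t=4,i=4
  ..###|#  b7=1 t=0,i=3
  ..##.|.  b6=0 t=1,i=14
  ..#.#|.  b5=0 t=3,i=8
  ..#..|#  b4=1 t=4,i=3
  ...##|#  b3=1 t=0,i=2
  ...#.|#  b2=1 t=5,i=2
  ....#|.  b1=0 t=0,i=1
  .....|#  b0=1 t=2,i=12
  bits 01101101101100011000110010011101 = 1840352413

1840352413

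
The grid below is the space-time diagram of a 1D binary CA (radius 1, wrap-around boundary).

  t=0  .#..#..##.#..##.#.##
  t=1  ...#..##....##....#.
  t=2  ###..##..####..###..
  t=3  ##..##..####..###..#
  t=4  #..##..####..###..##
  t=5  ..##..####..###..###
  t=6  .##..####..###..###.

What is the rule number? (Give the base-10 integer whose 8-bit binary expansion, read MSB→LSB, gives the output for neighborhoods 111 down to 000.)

  ### -> #   bit 7 = 1  t=2,i=1
  ##. -> .   bit 6 = 0  t=0,i=8
  #.# -> .   bit 5 = 0  t=0,i=0
  #.. -> .   bit 4 = 0  t=0,i=2
  .## -> #   bit 3 = 1  t=0,i=7
  .#. -> .   bit 2 = 0  t=0,i=1
  ..# -> #   bit 1 = 1  t=0,i=3
  ... -> #   bit 0 = 1  t=1,i=0
  bits 10001011 = 139

139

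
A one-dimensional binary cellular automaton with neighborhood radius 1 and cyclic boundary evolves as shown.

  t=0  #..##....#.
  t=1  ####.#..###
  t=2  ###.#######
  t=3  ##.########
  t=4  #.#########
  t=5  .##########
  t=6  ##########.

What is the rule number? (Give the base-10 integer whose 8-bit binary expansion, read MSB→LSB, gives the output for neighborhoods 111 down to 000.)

190

  ### -> #   bit 7 = 1  t=1,i=0
  ##. -> .   bit 6 = 0  t=0,i=4
  #.# -> #   bit 5 = 1  t=0,i=10
  #.. -> #   bit 4 = 1  t=0,i=1
  .## -> #   bit 3 = 1  t=0,i=3
  .#. -> #   bit 2 = 1  t=0,i=0
  ..# -> #   bit 1 = 1  t=0,i=2
  ... -> .   bit 0 = 0  t=0,i=6
  bits 10111110 = 190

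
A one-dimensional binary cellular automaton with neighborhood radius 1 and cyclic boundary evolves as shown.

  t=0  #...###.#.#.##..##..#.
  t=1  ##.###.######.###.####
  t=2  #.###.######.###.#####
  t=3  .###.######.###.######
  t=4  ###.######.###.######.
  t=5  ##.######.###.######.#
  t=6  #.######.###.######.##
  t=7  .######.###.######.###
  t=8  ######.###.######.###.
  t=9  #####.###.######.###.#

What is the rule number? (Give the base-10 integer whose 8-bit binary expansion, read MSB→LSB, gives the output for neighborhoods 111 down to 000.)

190

  ### -> #   bit 7 = 1  t=0,i=5
  ##. -> .   bit 6 = 0  t=0,i=6
  #.# -> #   bit 5 = 1  t=0,i=7
  #.. -> #   bit 4 = 1  t=0,i=1
  .## -> #   bit 3 = 1  t=0,i=4
  .#. -> #   bit 2 = 1  t=0,i=0
  ..# -> #   bit 1 = 1  t=0,i=3
  ... -> .   bit 0 = 0  t=0,i=2
  bits 10111110 = 190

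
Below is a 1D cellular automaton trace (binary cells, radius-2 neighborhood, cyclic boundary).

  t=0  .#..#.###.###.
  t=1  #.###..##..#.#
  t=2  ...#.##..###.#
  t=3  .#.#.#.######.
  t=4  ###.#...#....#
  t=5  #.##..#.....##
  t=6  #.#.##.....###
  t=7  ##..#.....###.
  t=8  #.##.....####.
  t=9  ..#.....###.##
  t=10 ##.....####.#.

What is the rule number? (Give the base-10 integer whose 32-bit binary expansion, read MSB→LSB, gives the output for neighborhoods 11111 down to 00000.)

  nb #####: next=.  (t=3,i=9, bit31=0)
  nb ####.: next=.  (t=3,i=11, bit30=0)
  nb ###.#: next=#  (t=0,i=8, bit29=1)
  nb ###..: next=.  (t=0,i=12, bit28=0)
  nb ##.##: next=.  (t=0,i=9, bit27=0)
  nb ##.#.: next=#  (t=2,i=12, bit26=1)
  nb ##..#: next=#  (t=0,i=13, bit25=1)
  nb ##...: next=.  (t=6,i=6, bit24=0)
  nb #.###: next=.  (t=0,i=6, bit23=0)
  nb #.##.: next=#  (t=1,i=13, bit22=1)
  nb #.#.#: next=.  (t=3,i=3, bit21=0)
  nb #.#..: next=.  (t=2,i=13, bit20=0)
  nb #..##: next=#  (t=1,i=6, bit19=1)
  nb #..#.: next=#  (t=0,i=0, bit18=1)
  nb #...#: next=#  (t=2,i=1, bit17=1)
  nb #....: next=.  (t=4,i=10, bit16=0)
  nb .####: next=#  (t=3,i=8, bit15=1)
  nb .###.: next=#  (t=0,i=7, bit14=1)
  nb .##.#: next=.  (t=1,i=0, bit13=0)
  nb .##..: next=.  (t=1,i=8, bit12=0)
  nb .#.##: next=.  (t=0,i=5, bit11=0)
  nb .#.#.: next=#  (t=3,i=2, bit10=1)
  nb .#..#: next=#  (t=0,i=2, bit9=1)
  nb .#...: next=.  (t=2,i=0, bit8=0)
  nb ..###: next=#  (t=2,i=9, bit7=1)
  nb ..##.: next=.  (t=1,i=7, bit6=0)
  nb ..#.#: next=#  (t=0,i=4, bit5=1)
  nb ..#..: next=.  (t=0,i=1, bit4=0)
  nb ...##: next=#  (t=4,i=12, bit3=1)
  nb ...#.: next=.  (t=2,i=2, bit2=0)
  nb ....#: next=.  (t=4,i=11, bit1=0)
  nb .....: next=.  (t=5,i=9, bit0=0)
  bits 00100110010011101100011010101000 = 642696872

642696872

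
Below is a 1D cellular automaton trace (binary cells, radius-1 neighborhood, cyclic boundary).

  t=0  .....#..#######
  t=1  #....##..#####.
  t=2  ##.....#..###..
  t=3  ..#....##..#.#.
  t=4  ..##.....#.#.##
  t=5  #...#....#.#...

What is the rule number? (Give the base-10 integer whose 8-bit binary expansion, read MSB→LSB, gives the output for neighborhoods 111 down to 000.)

  ###|#  b7=1 t=0,i=9
  ##.|.  b6=0 t=0,i=14
  #.#|.  b5=0 t=1,i=14
  #..|#  b4=1 t=0,i=0
  .##|.  b3=0 t=0,i=8
  .#.|#  b2=1 t=0,i=5
  ..#|.  b1=0 t=0,i=4
  ...|.  b0=0 t=0,i=1
  bits 10010100 = 148

148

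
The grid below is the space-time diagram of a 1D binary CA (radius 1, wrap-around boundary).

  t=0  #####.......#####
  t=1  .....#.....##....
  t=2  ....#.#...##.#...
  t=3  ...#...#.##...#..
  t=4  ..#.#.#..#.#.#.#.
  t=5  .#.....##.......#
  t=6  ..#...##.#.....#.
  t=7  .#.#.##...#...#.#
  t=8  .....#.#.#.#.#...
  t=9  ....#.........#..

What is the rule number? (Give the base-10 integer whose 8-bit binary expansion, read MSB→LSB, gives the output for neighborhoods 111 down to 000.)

26

  [7] ### => .  t=0,i=0
  [6] ##. => .  t=0,i=4
  [5] #.# => .  t=2,i=5
  [4] #.. => #  t=0,i=5
  [3] .## => #  t=0,i=12
  [2] .#. => .  t=1,i=5
  [1] ..# => #  t=0,i=11
  [0] ... => .  t=0,i=6
  bits 00011010 = 26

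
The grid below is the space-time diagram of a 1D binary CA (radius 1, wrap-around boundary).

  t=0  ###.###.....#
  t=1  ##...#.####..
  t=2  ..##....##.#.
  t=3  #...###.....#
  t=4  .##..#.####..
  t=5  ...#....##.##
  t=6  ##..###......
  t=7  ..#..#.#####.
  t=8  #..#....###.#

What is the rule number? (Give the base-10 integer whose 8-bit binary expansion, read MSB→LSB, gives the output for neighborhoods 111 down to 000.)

  ###|#  b7=1 t=0,i=0
  ##.|.  b6=0 t=0,i=2
  #.#|.  b5=0 t=0,i=3
  #..|#  b4=1 t=0,i=7
  .##|.  b3=0 t=0,i=4
  .#.|.  b2=0 t=1,i=5
  ..#|.  b1=0 t=0,i=11
  ...|#  b0=1 t=0,i=8
  bits 10010001 = 145

145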